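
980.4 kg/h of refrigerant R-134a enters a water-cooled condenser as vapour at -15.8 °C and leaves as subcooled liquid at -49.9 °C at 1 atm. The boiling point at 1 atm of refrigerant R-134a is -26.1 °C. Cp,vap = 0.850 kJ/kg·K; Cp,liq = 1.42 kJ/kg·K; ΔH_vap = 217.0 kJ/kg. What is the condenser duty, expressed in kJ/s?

vapour -15.8→-26.1 °C: -8.755 kJ/kg
condensation at -26.1 °C: -217 kJ/kg
liquid -26.1→-49.9 °C: -33.796 kJ/kg
Δh = -8.755 + -217 + -33.796 = -259.55 kJ/kg
Q = ṁ·Δh = 980.4 kg/h × -259.55 kJ/kg = -254460 kJ/h
|Q| = 70.684 kW

Q_c = 70.7 kJ/s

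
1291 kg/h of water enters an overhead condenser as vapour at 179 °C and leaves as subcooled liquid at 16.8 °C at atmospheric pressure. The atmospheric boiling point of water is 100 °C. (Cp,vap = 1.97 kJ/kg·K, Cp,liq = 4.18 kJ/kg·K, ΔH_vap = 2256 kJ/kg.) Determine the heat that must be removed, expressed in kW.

Q_c = 990 kW

vapour 179→100 °C: -155.63 kJ/kg
condensation at 100 °C: -2256 kJ/kg
liquid 100→16.8 °C: -347.78 kJ/kg
Δh = -155.63 + -2256 + -347.78 = -2759.4 kJ/kg
Q = ṁ·Δh = 1291 kg/h × -2759.4 kJ/kg = -3.5624e+06 kJ/h
|Q| = 989.55 kW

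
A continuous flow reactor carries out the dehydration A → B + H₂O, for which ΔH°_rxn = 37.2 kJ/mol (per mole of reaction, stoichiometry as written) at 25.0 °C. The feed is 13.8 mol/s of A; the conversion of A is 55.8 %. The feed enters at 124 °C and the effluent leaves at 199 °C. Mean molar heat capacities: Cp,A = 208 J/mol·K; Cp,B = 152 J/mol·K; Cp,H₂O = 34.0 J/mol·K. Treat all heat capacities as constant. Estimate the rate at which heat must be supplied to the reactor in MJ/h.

Extent of reaction ξ = 0.558 × 13.8 = 7.7004 mol/s
Reaction term: ξ·ΔH°_rxn = 7.7004 × 37.2 = 286.45 kJ/s
Sensible, feed 124→25 °C: -284.17 kJ/s
Outlet flows (mol/s): A 6.0996, B 7.7004, H₂O 7.7004
Sensible, products 25→199 °C: 469.97 kJ/s
Q = ΔH = 472.26 kJ/s = 472.26 kW
Heat supplied = 1700.1 MJ/h

Q_in = 1700 MJ/h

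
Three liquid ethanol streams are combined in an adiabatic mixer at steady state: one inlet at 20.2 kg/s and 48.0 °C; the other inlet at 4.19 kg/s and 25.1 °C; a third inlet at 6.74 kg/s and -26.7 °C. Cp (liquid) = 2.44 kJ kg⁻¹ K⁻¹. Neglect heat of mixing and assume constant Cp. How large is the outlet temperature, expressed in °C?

T_out = 28.7 °C

No heat crosses the boundary, so H_out = H_in.
T_out = Σ ṁᵢCp,ᵢTᵢ / Σ ṁᵢCp,ᵢ
      = 2183.3 / 75.957 = 28.744 °C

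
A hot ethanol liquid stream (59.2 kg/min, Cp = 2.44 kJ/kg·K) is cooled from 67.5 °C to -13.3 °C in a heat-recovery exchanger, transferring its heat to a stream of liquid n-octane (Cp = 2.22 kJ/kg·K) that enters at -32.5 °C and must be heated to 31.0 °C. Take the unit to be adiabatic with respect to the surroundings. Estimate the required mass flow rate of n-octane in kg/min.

Heat released by hot stream: Q = 59.2 × 2.44 × (67.5 − -13.3) = 11671 kJ/min
Energy balance on cold side (adiabatic exchanger): Q = ṁ_c·Cp_c·(T_c,out − T_c,in)
ṁ_c = 11671 / [2.22 × (31.0 − -32.5)] = 82.793 kg/min

ṁ_c = 82.8 kg/min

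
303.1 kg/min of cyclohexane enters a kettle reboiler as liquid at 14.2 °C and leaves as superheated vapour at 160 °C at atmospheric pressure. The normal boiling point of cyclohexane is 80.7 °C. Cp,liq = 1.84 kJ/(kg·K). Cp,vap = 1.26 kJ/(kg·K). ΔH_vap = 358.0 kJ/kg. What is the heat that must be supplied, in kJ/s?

liquid 14.2→80.7 °C: 122.36 kJ/kg
vaporisation at 80.7 °C: 358 kJ/kg
vapour 80.7→160 °C: 99.918 kJ/kg
Δh = 122.36 + 358 + 99.918 = 580.28 kJ/kg
Q = ṁ·Δh = 303.1 kg/min × 580.28 kJ/kg = 175880 kJ/min
|Q| = 2931.4 kW

Q = 2930 kJ/s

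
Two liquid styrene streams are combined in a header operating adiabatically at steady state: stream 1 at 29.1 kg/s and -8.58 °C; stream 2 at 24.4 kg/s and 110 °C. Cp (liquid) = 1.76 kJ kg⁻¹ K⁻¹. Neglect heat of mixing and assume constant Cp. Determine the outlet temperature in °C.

T_out = 45.5 °C

Adiabatic, steady state ⇒ Σ ṁᵢCp,ᵢ(T_out − Tᵢ) = 0
T_out = Σ ṁᵢCp,ᵢTᵢ / Σ ṁᵢCp,ᵢ
      = 4284.4 / 94.16 = 45.501 °C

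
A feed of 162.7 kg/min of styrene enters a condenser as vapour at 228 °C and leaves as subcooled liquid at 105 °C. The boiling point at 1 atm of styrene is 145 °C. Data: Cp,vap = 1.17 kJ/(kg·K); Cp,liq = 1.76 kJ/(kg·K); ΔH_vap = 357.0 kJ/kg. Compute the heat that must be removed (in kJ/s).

vapour 228→145 °C: -97.11 kJ/kg
condensation at 145 °C: -357 kJ/kg
liquid 145→105 °C: -70.4 kJ/kg
Δh = -97.11 + -357 + -70.4 = -524.51 kJ/kg
Q = ṁ·Δh = 162.7 kg/min × -524.51 kJ/kg = -85338 kJ/min
|Q| = 1422.3 kW

Q_c = 1420 kJ/s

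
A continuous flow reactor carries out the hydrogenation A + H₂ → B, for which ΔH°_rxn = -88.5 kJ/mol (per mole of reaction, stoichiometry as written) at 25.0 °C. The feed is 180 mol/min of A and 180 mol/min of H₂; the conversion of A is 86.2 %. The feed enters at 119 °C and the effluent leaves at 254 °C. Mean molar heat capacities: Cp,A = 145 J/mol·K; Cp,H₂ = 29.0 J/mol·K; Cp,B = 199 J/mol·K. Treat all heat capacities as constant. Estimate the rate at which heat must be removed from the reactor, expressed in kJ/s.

Extent of reaction ξ = 0.862 × 180 = 155.16 mol/min
Reaction term: ξ·ΔH°_rxn = 155.16 × -88.5 = -13732 kJ/min
Sensible, feed 119→25 °C: -2944.1 kJ/min
Outlet flows (mol/min): A 24.84, H₂ 24.84, B 155.16
Sensible, products 25→254 °C: 8060.6 kJ/min
Q = ΔH = -8615.2 kJ/min = -143.59 kW
Heat removed = 143.59 kJ/s

Q_out = 144 kJ/s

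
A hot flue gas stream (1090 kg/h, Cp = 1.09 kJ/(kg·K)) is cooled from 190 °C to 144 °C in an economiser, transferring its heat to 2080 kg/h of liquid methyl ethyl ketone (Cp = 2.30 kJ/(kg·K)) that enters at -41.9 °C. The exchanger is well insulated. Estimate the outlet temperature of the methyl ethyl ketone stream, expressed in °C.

T_c,out = -30.5 °C

Heat released by hot stream: Q = 1090 × 1.09 × (190 − 144) = 54653 kJ/h
Energy balance on cold side (adiabatic exchanger): Q = ṁ_c·Cp_c·(T_c,out − T_c,in)
T_c,out = -41.9 + 54653/(2080 × 2.30) = -30.476 °C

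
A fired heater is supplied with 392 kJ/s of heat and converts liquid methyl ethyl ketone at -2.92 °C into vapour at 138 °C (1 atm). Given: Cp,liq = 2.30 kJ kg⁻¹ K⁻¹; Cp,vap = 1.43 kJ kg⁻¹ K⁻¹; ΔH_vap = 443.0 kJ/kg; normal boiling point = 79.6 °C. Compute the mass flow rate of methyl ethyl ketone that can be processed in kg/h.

ṁ = 1970 kg/h

Δh = 2.30×(79.6−-2.92) + 443.0 + 1.43×(138−79.6) = 716.31 kJ/kg
Q = 392 kJ/s = 392 kJ/s = 1.4112e+06 kJ/h
ṁ = Q/Δh = 1.4112e+06 / 716.31 = 1970.1 kg/h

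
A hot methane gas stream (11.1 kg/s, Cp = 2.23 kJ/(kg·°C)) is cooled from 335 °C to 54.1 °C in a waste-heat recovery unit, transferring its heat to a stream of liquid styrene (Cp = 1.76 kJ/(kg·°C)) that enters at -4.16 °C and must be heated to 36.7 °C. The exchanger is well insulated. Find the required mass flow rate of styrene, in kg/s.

ṁ_c = 96.7 kg/s

Heat released by hot stream: Q = 11.1 × 2.23 × (335 − 54.1) = 6953.1 kJ/s
Energy balance on cold side (adiabatic exchanger): Q = ṁ_c·Cp_c·(T_c,out − T_c,in)
ṁ_c = 6953.1 / [1.76 × (36.7 − -4.16)] = 96.687 kg/s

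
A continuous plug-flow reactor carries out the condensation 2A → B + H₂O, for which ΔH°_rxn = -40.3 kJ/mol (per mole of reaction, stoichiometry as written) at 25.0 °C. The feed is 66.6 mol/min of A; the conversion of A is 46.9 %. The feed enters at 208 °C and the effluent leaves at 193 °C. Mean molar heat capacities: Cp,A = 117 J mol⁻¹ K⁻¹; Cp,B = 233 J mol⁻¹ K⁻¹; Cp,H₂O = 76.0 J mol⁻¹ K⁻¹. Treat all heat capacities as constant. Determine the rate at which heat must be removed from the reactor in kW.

Q_out = 9.16 kW

Extent of reaction ξ = 0.469 × 66.6 / 2 = 15.618 mol/min
Reaction term: ξ·ΔH°_rxn = 15.618 × -40.3 = -629.39 kJ/min
Sensible, feed 208→25 °C: -1426 kJ/min
Outlet flows (mol/min): A 35.365, B 15.618, H₂O 15.618
Sensible, products 25→193 °C: 1505.9 kJ/min
Q = ΔH = -549.49 kJ/min = -9.1582 kW
Heat removed = 9.1582 kW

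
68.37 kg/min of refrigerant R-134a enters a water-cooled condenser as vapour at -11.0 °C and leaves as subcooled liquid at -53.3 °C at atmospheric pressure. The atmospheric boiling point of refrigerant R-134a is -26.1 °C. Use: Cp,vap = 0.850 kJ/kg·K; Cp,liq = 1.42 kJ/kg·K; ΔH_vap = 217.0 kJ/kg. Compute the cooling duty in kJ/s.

Q_c = 306 kJ/s

vapour -11.0→-26.1 °C: -12.835 kJ/kg
condensation at -26.1 °C: -217 kJ/kg
liquid -26.1→-53.3 °C: -38.624 kJ/kg
Δh = -12.835 + -217 + -38.624 = -268.46 kJ/kg
Q = ṁ·Δh = 68.37 kg/min × -268.46 kJ/kg = -18355 kJ/min
|Q| = 305.91 kW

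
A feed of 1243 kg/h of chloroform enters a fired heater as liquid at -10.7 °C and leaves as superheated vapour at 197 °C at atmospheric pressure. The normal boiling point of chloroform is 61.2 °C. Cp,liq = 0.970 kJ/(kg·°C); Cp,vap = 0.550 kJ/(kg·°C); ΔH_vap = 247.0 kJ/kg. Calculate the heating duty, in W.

liquid -10.7→61.2 °C: 69.743 kJ/kg
vaporisation at 61.2 °C: 247 kJ/kg
vapour 61.2→197 °C: 74.69 kJ/kg
Δh = 69.743 + 247 + 74.69 = 391.43 kJ/kg
Q = ṁ·Δh = 1243 kg/h × 391.43 kJ/kg = 486550 kJ/h
|Q| = 135.15 kW = 135150 W

Q = 135000 W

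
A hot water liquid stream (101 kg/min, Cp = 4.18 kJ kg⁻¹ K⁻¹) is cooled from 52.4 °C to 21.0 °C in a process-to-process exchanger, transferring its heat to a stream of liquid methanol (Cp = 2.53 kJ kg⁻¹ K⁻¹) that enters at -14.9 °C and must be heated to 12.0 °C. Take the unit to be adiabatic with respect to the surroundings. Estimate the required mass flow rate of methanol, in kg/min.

Heat released by hot stream: Q = 101 × 4.18 × (52.4 − 21.0) = 13256 kJ/min
Energy balance on cold side (adiabatic exchanger): Q = ṁ_c·Cp_c·(T_c,out − T_c,in)
ṁ_c = 13256 / [2.53 × (12.0 − -14.9)] = 194.78 kg/min

ṁ_c = 195 kg/min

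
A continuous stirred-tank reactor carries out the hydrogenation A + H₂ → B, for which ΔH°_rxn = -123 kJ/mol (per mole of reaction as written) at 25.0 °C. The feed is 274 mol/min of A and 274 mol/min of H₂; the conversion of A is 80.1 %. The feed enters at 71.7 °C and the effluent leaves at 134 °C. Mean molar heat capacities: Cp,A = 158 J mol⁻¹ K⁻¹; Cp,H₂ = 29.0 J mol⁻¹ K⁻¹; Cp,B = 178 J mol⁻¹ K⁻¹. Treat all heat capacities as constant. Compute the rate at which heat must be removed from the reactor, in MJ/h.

Q_out = 1440 MJ/h

Extent of reaction ξ = 0.801 × 274 = 219.47 mol/min
Reaction term: ξ·ΔH°_rxn = 219.47 × -123 = -26995 kJ/min
Sensible, feed 71.7→25 °C: -2392.8 kJ/min
Outlet flows (mol/min): A 54.526, H₂ 54.526, B 219.47
Sensible, products 25→134 °C: 5369.6 kJ/min
Q = ΔH = -24018 kJ/min = -400.31 kW
Heat removed = 1441.1 MJ/h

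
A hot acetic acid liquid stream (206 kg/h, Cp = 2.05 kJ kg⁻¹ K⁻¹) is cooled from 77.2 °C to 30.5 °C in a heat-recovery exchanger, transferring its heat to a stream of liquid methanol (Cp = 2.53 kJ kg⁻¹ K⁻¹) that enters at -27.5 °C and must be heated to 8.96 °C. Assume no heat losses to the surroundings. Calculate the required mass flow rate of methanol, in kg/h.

ṁ_c = 214 kg/h

Heat released by hot stream: Q = 206 × 2.05 × (77.2 − 30.5) = 19721 kJ/h
Energy balance on cold side (adiabatic exchanger): Q = ṁ_c·Cp_c·(T_c,out − T_c,in)
ṁ_c = 19721 / [2.53 × (8.96 − -27.5)] = 213.8 kg/h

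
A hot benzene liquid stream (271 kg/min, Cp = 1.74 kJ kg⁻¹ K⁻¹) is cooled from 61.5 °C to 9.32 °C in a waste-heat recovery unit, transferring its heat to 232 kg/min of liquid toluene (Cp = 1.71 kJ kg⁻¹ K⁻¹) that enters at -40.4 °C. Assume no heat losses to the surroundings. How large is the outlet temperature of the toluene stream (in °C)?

T_c,out = 21.6 °C

Heat released by hot stream: Q = 271 × 1.74 × (61.5 − 9.32) = 24605 kJ/min
Energy balance on cold side (adiabatic exchanger): Q = ṁ_c·Cp_c·(T_c,out − T_c,in)
T_c,out = -40.4 + 24605/(232 × 1.71) = 21.621 °C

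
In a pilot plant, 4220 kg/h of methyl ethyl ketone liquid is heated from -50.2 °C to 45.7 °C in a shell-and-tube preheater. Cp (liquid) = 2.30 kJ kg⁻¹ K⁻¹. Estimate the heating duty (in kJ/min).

Q = ṁ·Cp·ΔT = 4220 × 2.30 × (45.7 − -50.2) = 930810 kJ/h
Converting: 930810 / 3600 s = 258.56 kW
Heating duty = 15513 kJ/min

Q = 15500 kJ/min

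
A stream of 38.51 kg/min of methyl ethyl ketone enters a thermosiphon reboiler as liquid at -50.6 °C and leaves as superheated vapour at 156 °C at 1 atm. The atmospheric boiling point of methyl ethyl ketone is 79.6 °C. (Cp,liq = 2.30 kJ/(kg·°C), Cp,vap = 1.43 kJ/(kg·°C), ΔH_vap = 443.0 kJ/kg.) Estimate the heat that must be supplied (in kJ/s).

Q = 547 kJ/s

liquid -50.6→79.6 °C: 299.46 kJ/kg
vaporisation at 79.6 °C: 443 kJ/kg
vapour 79.6→156 °C: 109.25 kJ/kg
Δh = 299.46 + 443 + 109.25 = 851.71 kJ/kg
Q = ṁ·Δh = 38.51 kg/min × 851.71 kJ/kg = 32799 kJ/min
|Q| = 546.66 kW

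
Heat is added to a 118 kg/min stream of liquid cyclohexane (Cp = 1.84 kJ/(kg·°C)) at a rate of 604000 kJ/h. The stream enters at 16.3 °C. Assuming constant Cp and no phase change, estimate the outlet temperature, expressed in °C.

Q = 604000 kJ/h = 10067 kJ/min
ΔT = Q/(ṁ·Cp) = 10067/(118×1.84) = 46.365 K
T_out = 16.3 + 46.365 = 62.665 °C

T_out = 62.7 °C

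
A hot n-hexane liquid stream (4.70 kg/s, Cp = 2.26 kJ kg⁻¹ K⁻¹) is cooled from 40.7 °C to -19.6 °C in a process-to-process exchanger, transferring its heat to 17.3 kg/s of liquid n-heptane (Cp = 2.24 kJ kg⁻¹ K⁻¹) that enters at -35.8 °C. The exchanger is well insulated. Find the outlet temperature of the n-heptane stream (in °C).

T_c,out = -19.3 °C

Heat released by hot stream: Q = 4.70 × 2.26 × (40.7 − -19.6) = 640.51 kJ/s
Energy balance on cold side (adiabatic exchanger): Q = ṁ_c·Cp_c·(T_c,out − T_c,in)
T_c,out = -35.8 + 640.51/(17.3 × 2.24) = -19.272 °C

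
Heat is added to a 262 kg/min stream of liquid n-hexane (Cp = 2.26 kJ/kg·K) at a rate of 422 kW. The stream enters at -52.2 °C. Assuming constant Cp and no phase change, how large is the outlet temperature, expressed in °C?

Q = 422 kW = 25320 kJ/min
ΔT = Q/(ṁ·Cp) = 25320/(262×2.26) = 42.762 K
T_out = -52.2 + 42.762 = -9.4384 °C

T_out = -9.44 °C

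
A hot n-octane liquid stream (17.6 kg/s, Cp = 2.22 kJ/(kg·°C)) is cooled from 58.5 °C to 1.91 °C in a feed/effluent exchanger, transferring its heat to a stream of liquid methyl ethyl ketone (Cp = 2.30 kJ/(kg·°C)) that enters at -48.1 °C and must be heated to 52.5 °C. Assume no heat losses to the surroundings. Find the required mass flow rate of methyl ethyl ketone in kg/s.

Heat released by hot stream: Q = 17.6 × 2.22 × (58.5 − 1.91) = 2211.1 kJ/s
Energy balance on cold side (adiabatic exchanger): Q = ṁ_c·Cp_c·(T_c,out − T_c,in)
ṁ_c = 2211.1 / [2.30 × (52.5 − -48.1)] = 9.5561 kg/s

ṁ_c = 9.56 kg/s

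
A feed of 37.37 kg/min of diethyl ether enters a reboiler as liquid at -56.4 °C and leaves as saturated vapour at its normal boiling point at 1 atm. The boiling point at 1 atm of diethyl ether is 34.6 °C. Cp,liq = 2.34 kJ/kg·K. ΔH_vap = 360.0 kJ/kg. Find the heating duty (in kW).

liquid -56.4→34.6 °C: 212.94 kJ/kg
vaporisation at 34.6 °C: 360 kJ/kg
Δh = 212.94 + 360 = 572.94 kJ/kg
Q = ṁ·Δh = 37.37 kg/min × 572.94 kJ/kg = 21411 kJ/min
|Q| = 356.85 kW

Q = 357 kW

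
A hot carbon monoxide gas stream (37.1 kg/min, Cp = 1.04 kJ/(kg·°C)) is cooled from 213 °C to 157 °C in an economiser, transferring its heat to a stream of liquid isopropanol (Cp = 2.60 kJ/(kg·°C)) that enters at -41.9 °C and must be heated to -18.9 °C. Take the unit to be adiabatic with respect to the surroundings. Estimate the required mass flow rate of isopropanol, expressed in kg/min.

Heat released by hot stream: Q = 37.1 × 1.04 × (213 − 157) = 2160.7 kJ/min
Energy balance on cold side (adiabatic exchanger): Q = ṁ_c·Cp_c·(T_c,out − T_c,in)
ṁ_c = 2160.7 / [2.60 × (-18.9 − -41.9)] = 36.132 kg/min

ṁ_c = 36.1 kg/min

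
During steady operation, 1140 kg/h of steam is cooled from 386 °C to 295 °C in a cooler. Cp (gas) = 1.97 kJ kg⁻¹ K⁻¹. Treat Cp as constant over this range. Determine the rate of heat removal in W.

Q_c = 56800 W

Q = ṁ·Cp·ΔT = 1140 × 1.97 × (295 − 386) = -204370 kJ/h
Converting: 204370 / 3600 s = 56.769 kW
Cooling duty = 56769 W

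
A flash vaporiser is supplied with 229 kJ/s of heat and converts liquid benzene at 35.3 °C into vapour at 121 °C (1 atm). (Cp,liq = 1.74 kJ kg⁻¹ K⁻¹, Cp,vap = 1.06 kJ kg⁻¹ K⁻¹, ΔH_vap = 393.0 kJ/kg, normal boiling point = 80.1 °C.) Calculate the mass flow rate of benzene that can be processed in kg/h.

ṁ = 1600 kg/h

Δh = 1.74×(80.1−35.3) + 393.0 + 1.06×(121−80.1) = 514.31 kJ/kg
Q = 229 kJ/s = 229 kJ/s = 824400 kJ/h
ṁ = Q/Δh = 824400 / 514.31 = 1602.9 kg/h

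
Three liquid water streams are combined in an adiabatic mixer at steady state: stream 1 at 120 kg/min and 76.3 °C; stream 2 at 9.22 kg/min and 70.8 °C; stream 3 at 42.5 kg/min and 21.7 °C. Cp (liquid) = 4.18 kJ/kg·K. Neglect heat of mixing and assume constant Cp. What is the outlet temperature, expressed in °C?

T_out = 62.5 °C

No heat crosses the boundary, so H_out = H_in.
T_out = Σ ṁᵢCp,ᵢTᵢ / Σ ṁᵢCp,ᵢ
      = 44856 / 717.79 = 62.491 °C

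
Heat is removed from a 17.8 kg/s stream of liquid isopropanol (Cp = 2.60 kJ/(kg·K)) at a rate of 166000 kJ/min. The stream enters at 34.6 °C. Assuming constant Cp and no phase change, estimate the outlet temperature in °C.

T_out = -25.2 °C

Q = 166000 kJ/min = 2766.7 kJ/s
ΔT = Q/(ṁ·Cp) = 2766.7/(17.8×2.60) = 59.781 K
T_out = 34.6 − 59.781 = -25.181 °C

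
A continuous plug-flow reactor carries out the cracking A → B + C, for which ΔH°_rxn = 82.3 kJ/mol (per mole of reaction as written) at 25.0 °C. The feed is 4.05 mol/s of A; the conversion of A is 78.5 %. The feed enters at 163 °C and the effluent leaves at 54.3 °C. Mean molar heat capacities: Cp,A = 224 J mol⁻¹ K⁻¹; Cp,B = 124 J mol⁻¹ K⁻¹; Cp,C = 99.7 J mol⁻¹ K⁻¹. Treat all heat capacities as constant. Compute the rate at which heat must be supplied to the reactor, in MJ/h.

Extent of reaction ξ = 0.785 × 4.05 = 3.1793 mol/s
Reaction term: ξ·ΔH°_rxn = 3.1793 × 82.3 = 261.65 kJ/s
Sensible, feed 163→25 °C: -125.19 kJ/s
Outlet flows (mol/s): A 0.87075, B 3.1793, C 3.1793
Sensible, products 25→54.3 °C: 26.553 kJ/s
Q = ΔH = 163.01 kJ/s = 163.01 kW
Heat supplied = 586.84 MJ/h

Q_in = 587 MJ/h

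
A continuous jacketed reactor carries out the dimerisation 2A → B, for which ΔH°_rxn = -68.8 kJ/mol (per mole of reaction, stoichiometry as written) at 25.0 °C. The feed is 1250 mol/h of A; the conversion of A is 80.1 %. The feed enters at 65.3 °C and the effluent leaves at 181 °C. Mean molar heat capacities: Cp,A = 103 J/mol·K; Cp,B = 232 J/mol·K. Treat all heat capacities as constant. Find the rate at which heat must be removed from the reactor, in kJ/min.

Extent of reaction ξ = 0.801 × 1250 / 2 = 500.62 mol/h
Reaction term: ξ·ΔH°_rxn = 500.62 × -68.8 = -34443 kJ/h
Sensible, feed 65.3→25 °C: -5188.6 kJ/h
Outlet flows (mol/h): A 248.75, B 500.62
Sensible, products 25→181 °C: 22116 kJ/h
Q = ΔH = -17516 kJ/h = -4.8656 kW
Heat removed = 291.93 kJ/min

Q_out = 292 kJ/min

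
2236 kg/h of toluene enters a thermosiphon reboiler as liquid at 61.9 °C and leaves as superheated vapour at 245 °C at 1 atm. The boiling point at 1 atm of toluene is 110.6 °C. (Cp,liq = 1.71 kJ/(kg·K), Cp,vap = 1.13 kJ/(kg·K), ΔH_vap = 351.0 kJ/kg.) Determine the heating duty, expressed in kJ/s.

liquid 61.9→110.6 °C: 83.277 kJ/kg
vaporisation at 110.6 °C: 351 kJ/kg
vapour 110.6→245 °C: 151.87 kJ/kg
Δh = 83.277 + 351 + 151.87 = 586.15 kJ/kg
Q = ṁ·Δh = 2236 kg/h × 586.15 kJ/kg = 1.3106e+06 kJ/h
|Q| = 364.06 kW

Q = 364 kJ/s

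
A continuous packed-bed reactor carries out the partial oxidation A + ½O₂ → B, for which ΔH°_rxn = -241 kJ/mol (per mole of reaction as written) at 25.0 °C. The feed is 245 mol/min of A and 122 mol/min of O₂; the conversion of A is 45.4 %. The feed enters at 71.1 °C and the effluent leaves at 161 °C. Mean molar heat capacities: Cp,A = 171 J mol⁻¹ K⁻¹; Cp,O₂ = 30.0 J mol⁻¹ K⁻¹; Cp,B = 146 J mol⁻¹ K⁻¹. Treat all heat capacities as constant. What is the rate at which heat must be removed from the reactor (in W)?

Q_out = 389000 W

Extent of reaction ξ = 0.454 × 245 = 111.23 mol/min
Reaction term: ξ·ΔH°_rxn = 111.23 × -241 = -26806 kJ/min
Sensible, feed 71.1→25 °C: -2100.1 kJ/min
Outlet flows (mol/min): A 133.77, O₂ 66.385, B 111.23
Sensible, products 25→161 °C: 5590.4 kJ/min
Q = ΔH = -23316 kJ/min = -388.6 kW
Heat removed = 388600 W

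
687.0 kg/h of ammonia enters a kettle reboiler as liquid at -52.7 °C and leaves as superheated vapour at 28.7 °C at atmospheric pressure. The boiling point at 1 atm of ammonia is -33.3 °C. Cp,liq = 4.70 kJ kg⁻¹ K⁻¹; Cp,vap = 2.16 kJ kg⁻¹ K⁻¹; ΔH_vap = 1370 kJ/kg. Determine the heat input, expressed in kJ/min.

Q = 18300 kJ/min

liquid -52.7→-33.3 °C: 91.18 kJ/kg
vaporisation at -33.3 °C: 1370 kJ/kg
vapour -33.3→28.7 °C: 133.92 kJ/kg
Δh = 91.18 + 1370 + 133.92 = 1595.1 kJ/kg
Q = ṁ·Δh = 687.0 kg/h × 1595.1 kJ/kg = 1.0958e+06 kJ/h
|Q| = 304.4 kW = 18264 kJ/min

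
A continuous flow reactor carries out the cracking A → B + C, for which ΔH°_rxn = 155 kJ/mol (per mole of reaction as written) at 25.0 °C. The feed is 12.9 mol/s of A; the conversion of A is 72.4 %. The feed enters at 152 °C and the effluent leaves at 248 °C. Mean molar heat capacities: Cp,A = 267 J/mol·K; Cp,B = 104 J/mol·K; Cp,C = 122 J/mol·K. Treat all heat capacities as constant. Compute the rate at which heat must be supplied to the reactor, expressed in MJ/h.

Q_in = 6090 MJ/h

Extent of reaction ξ = 0.724 × 12.9 = 9.3396 mol/s
Reaction term: ξ·ΔH°_rxn = 9.3396 × 155 = 1447.6 kJ/s
Sensible, feed 152→25 °C: -437.43 kJ/s
Outlet flows (mol/s): A 3.5604, B 9.3396, C 9.3396
Sensible, products 25→248 °C: 682.69 kJ/s
Q = ΔH = 1692.9 kJ/s = 1692.9 kW
Heat supplied = 6094.4 MJ/h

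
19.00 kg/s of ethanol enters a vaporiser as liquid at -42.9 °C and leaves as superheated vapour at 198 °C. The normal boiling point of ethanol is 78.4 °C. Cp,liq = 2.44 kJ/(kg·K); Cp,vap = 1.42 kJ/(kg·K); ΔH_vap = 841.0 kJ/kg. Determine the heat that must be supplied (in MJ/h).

liquid -42.9→78.4 °C: 295.97 kJ/kg
vaporisation at 78.4 °C: 841 kJ/kg
vapour 78.4→198 °C: 169.83 kJ/kg
Δh = 295.97 + 841 + 169.83 = 1306.8 kJ/kg
Q = ṁ·Δh = 19.00 kg/s × 1306.8 kJ/kg = 24829 kJ/s
|Q| = 24829 kW = 89385 MJ/h

Q = 89400 MJ/h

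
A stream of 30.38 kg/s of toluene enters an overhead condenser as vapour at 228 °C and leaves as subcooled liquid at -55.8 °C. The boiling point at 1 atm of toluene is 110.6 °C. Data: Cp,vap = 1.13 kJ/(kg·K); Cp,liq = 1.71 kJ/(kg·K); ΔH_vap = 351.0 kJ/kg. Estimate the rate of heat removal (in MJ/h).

Q_c = 84000 MJ/h

vapour 228→110.6 °C: -132.66 kJ/kg
condensation at 110.6 °C: -351 kJ/kg
liquid 110.6→-55.8 °C: -284.54 kJ/kg
Δh = -132.66 + -351 + -284.54 = -768.21 kJ/kg
Q = ṁ·Δh = 30.38 kg/s × -768.21 kJ/kg = -23338 kJ/s
|Q| = 23338 kW = 84017 MJ/h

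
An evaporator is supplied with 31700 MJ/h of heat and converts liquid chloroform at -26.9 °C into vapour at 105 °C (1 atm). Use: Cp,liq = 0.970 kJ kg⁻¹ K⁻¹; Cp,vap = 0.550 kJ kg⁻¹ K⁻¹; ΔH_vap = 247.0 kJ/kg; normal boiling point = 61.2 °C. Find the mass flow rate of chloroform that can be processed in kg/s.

ṁ = 24.7 kg/s

Δh = 0.970×(61.2−-26.9) + 247.0 + 0.550×(105−61.2) = 356.55 kJ/kg
Q = 31700 MJ/h = 8805.6 kJ/s = 8805.6 kJ/s
ṁ = Q/Δh = 8805.6 / 356.55 = 24.697 kg/s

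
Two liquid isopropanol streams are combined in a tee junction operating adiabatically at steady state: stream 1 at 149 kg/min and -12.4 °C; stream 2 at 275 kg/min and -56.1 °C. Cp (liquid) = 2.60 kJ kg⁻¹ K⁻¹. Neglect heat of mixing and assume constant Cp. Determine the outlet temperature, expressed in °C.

T_out = -40.7 °C

Energy balance with Q = 0: Σ ṁᵢCp,ᵢ(T_out − Tᵢ) = 0
Σ ṁᵢCp,ᵢTᵢ = 149×2.60×-12.4 + 275×2.60×-56.1 = -44915
Σ ṁᵢCp,ᵢ = 149×2.60 + 275×2.60 = 1102.4
T_out = -44915 / 1102.4 = -40.743 °C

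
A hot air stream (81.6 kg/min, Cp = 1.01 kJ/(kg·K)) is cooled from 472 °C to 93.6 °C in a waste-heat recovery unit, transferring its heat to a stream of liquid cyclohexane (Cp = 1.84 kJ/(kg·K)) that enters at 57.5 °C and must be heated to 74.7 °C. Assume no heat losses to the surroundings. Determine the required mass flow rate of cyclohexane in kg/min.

ṁ_c = 985 kg/min

Heat released by hot stream: Q = 81.6 × 1.01 × (472 − 93.6) = 31186 kJ/min
Energy balance on cold side (adiabatic exchanger): Q = ṁ_c·Cp_c·(T_c,out − T_c,in)
ṁ_c = 31186 / [1.84 × (74.7 − 57.5)] = 985.41 kg/min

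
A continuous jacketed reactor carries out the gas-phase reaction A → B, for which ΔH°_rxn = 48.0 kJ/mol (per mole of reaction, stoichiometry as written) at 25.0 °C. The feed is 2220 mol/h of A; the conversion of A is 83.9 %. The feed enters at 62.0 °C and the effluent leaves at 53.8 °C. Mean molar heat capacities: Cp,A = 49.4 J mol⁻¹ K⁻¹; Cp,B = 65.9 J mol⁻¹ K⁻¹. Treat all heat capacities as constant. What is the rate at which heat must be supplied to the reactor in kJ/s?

Extent of reaction ξ = 0.839 × 2220 = 1862.6 mol/h
Reaction term: ξ·ΔH°_rxn = 1862.6 × 48.0 = 89404 kJ/h
Sensible, feed 62.0→25 °C: -4057.7 kJ/h
Outlet flows (mol/h): A 357.42, B 1862.6
Sensible, products 25→53.8 °C: 4043.5 kJ/h
Q = ΔH = 89390 kJ/h = 24.83 kW
Heat supplied = 24.83 kJ/s

Q_in = 24.8 kJ/s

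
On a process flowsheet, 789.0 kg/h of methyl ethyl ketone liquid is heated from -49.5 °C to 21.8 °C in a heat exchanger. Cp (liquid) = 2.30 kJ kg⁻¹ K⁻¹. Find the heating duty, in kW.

Q = 35.9 kW

Q = ṁ·Cp·ΔT = 789.0 × 2.30 × (21.8 − -49.5) = 129390 kJ/h
Converting: 129390 / 3600 s = 35.941 kW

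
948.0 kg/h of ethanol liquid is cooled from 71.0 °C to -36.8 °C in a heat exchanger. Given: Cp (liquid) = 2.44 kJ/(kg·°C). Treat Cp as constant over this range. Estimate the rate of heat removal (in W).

Q_c = 69300 W

Q = ṁ·Cp·ΔT = 948.0 × 2.44 × (-36.8 − 71.0) = -249350 kJ/h
Converting: 249350 / 3600 s = 69.265 kW
Cooling duty = 69265 W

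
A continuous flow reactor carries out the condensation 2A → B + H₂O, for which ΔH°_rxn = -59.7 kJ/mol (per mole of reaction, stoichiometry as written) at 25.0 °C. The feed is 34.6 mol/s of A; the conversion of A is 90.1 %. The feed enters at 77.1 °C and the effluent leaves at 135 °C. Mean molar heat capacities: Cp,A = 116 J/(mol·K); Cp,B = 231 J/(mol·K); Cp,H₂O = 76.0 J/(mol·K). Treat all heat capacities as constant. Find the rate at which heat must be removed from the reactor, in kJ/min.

Q_out = 34200 kJ/min

Extent of reaction ξ = 0.901 × 34.6 / 2 = 15.587 mol/s
Reaction term: ξ·ΔH°_rxn = 15.587 × -59.7 = -930.56 kJ/s
Sensible, feed 77.1→25 °C: -209.11 kJ/s
Outlet flows (mol/s): A 3.4254, B 15.587, H₂O 15.587
Sensible, products 25→135 °C: 570.09 kJ/s
Q = ΔH = -569.58 kJ/s = -569.58 kW
Heat removed = 34175 kJ/min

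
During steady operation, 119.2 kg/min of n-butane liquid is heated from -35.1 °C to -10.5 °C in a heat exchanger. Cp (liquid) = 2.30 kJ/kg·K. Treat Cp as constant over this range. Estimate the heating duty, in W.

Q = 112000 W

Q = ṁ·Cp·ΔT = 119.2 × 2.30 × (-10.5 − -35.1) = 6744.3 kJ/min
Converting: 6744.3 / 60 s = 112.41 kW
Heating duty = 112410 W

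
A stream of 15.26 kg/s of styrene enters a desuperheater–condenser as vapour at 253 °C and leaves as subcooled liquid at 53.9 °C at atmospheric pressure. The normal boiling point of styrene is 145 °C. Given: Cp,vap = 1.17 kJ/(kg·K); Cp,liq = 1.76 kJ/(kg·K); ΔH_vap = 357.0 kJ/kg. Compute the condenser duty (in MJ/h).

Q_c = 35400 MJ/h

vapour 253→145 °C: -126.36 kJ/kg
condensation at 145 °C: -357 kJ/kg
liquid 145→53.9 °C: -160.34 kJ/kg
Δh = -126.36 + -357 + -160.34 = -643.7 kJ/kg
Q = ṁ·Δh = 15.26 kg/s × -643.7 kJ/kg = -9822.8 kJ/s
|Q| = 9822.8 kW = 35362 MJ/h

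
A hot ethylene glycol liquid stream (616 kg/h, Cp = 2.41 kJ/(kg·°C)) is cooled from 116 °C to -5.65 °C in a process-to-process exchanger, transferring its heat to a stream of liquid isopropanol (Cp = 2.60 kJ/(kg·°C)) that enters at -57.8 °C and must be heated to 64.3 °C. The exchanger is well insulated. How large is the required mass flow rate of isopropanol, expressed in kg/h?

ṁ_c = 569 kg/h

Heat released by hot stream: Q = 616 × 2.41 × (116 − -5.65) = 180600 kJ/h
Energy balance on cold side (adiabatic exchanger): Q = ṁ_c·Cp_c·(T_c,out − T_c,in)
ṁ_c = 180600 / [2.60 × (64.3 − -57.8)] = 568.88 kg/h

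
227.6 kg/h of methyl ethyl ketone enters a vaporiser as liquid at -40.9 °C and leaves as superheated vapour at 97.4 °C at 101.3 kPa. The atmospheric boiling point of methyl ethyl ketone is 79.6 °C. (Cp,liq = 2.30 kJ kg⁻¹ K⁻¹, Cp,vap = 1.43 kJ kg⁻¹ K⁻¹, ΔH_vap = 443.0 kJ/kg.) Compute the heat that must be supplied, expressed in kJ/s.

liquid -40.9→79.6 °C: 277.15 kJ/kg
vaporisation at 79.6 °C: 443 kJ/kg
vapour 79.6→97.4 °C: 25.454 kJ/kg
Δh = 277.15 + 443 + 25.454 = 745.6 kJ/kg
Q = ṁ·Δh = 227.6 kg/h × 745.6 kJ/kg = 169700 kJ/h
|Q| = 47.139 kW

Q = 47.1 kJ/s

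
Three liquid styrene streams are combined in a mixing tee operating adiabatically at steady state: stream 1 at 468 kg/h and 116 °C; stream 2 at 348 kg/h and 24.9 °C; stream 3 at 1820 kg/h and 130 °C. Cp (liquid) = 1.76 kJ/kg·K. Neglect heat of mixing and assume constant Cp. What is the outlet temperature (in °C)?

Energy balance with Q = 0: Σ ṁᵢCp,ᵢ(T_out − Tᵢ) = 0
T_out = Σ ṁᵢCp,ᵢTᵢ / Σ ṁᵢCp,ᵢ
      = 527210 / 4639.4 = 113.64 °C

T_out = 114 °C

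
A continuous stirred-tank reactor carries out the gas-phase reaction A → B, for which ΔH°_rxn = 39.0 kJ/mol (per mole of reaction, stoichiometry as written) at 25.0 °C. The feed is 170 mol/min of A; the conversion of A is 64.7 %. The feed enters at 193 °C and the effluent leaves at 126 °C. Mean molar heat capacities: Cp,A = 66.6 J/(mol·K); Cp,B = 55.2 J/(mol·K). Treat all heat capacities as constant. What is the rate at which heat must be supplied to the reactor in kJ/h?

Extent of reaction ξ = 0.647 × 170 = 109.99 mol/min
Reaction term: ξ·ΔH°_rxn = 109.99 × 39.0 = 4289.6 kJ/min
Sensible, feed 193→25 °C: -1902.1 kJ/min
Outlet flows (mol/min): A 60.01, B 109.99
Sensible, products 25→126 °C: 1016.9 kJ/min
Q = ΔH = 3404.4 kJ/min = 56.74 kW
Heat supplied = 204260 kJ/h

Q_in = 204000 kJ/h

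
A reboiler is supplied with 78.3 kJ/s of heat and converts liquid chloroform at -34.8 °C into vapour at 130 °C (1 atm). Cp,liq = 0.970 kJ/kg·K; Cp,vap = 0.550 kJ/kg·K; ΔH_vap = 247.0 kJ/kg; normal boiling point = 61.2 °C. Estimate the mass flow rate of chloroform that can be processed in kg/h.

Δh = 0.970×(61.2−-34.8) + 247.0 + 0.550×(130−61.2) = 377.96 kJ/kg
Q = 78.3 kJ/s = 78.3 kJ/s = 281880 kJ/h
ṁ = Q/Δh = 281880 / 377.96 = 745.79 kg/h

ṁ = 746 kg/h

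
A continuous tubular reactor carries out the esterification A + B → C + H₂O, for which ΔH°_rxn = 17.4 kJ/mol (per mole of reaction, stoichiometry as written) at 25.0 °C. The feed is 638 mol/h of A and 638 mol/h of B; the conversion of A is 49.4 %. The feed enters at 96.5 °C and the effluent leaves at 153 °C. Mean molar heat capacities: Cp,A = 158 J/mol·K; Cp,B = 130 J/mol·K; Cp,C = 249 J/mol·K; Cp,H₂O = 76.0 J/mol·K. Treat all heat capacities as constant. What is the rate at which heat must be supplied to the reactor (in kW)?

Extent of reaction ξ = 0.494 × 638 = 315.17 mol/h
Reaction term: ξ·ΔH°_rxn = 315.17 × 17.4 = 5484 kJ/h
Sensible, feed 96.5→25 °C: -13138 kJ/h
Outlet flows (mol/h): A 322.83, B 322.83, C 315.17, H₂O 315.17
Sensible, products 25→153 °C: 25012 kJ/h
Q = ΔH = 17358 kJ/h = 4.8217 kW
Heat supplied = 4.8217 kW

Q_in = 4.82 kW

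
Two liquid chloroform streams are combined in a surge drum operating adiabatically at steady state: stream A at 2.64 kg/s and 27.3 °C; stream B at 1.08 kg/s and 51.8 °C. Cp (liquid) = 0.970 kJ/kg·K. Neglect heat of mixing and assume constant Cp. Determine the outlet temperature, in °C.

Energy balance with Q = 0: Σ ṁᵢCp,ᵢ(T_out − Tᵢ) = 0
Σ ṁᵢCp,ᵢTᵢ = 2.64×0.970×27.3 + 1.08×0.970×51.8 = 124.18
Σ ṁᵢCp,ᵢ = 2.64×0.970 + 1.08×0.970 = 3.6084
T_out = 124.18 / 3.6084 = 34.413 °C

T_out = 34.4 °C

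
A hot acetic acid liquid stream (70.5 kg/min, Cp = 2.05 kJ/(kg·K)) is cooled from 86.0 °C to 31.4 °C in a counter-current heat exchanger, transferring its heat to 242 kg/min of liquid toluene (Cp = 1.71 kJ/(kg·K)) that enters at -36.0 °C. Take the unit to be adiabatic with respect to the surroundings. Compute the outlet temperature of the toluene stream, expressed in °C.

T_c,out = -16.9 °C

Heat released by hot stream: Q = 70.5 × 2.05 × (86.0 − 31.4) = 7891.1 kJ/min
Energy balance on cold side (adiabatic exchanger): Q = ṁ_c·Cp_c·(T_c,out − T_c,in)
T_c,out = -36.0 + 7891.1/(242 × 1.71) = -16.931 °C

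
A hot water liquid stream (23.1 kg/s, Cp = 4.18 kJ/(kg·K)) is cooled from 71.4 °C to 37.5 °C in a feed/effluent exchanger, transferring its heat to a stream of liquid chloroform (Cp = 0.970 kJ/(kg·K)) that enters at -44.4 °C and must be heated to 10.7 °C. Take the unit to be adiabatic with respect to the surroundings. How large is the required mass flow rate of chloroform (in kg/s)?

ṁ_c = 61.2 kg/s

Heat released by hot stream: Q = 23.1 × 4.18 × (71.4 − 37.5) = 3273.3 kJ/s
Energy balance on cold side (adiabatic exchanger): Q = ṁ_c·Cp_c·(T_c,out − T_c,in)
ṁ_c = 3273.3 / [0.970 × (10.7 − -44.4)] = 61.244 kg/s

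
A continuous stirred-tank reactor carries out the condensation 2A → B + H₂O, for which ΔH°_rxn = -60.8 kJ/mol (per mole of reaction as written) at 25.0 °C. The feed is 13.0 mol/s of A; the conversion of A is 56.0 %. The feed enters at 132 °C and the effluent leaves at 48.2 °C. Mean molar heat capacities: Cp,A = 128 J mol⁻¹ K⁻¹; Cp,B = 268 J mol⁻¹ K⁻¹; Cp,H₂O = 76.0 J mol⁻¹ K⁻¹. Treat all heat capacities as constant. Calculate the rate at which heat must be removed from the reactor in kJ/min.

Q_out = 21200 kJ/min

Extent of reaction ξ = 0.560 × 13.0 / 2 = 3.64 mol/s
Reaction term: ξ·ΔH°_rxn = 3.64 × -60.8 = -221.31 kJ/s
Sensible, feed 132→25 °C: -178.05 kJ/s
Outlet flows (mol/s): A 5.72, B 3.64, H₂O 3.64
Sensible, products 25→48.2 °C: 46.036 kJ/s
Q = ΔH = -353.32 kJ/s = -353.32 kW
Heat removed = 21199 kJ/min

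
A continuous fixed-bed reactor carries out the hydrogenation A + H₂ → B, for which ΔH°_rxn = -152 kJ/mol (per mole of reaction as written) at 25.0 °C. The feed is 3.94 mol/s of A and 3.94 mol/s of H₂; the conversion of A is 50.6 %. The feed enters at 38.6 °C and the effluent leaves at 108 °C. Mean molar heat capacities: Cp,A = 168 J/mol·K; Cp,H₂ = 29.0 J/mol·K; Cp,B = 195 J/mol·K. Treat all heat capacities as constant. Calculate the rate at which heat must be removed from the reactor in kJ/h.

Extent of reaction ξ = 0.506 × 3.94 = 1.9936 mol/s
Reaction term: ξ·ΔH°_rxn = 1.9936 × -152 = -303.03 kJ/s
Sensible, feed 38.6→25 °C: -10.556 kJ/s
Outlet flows (mol/s): A 1.9464, H₂ 1.9464, B 1.9936
Sensible, products 25→108 °C: 64.092 kJ/s
Q = ΔH = -249.5 kJ/s = -249.5 kW
Heat removed = 898190 kJ/h

Q_out = 898000 kJ/h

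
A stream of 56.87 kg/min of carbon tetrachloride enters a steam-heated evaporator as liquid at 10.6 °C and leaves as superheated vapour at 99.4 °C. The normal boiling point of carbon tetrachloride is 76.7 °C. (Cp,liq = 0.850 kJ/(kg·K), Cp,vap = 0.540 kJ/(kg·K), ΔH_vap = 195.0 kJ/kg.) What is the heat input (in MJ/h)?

Q = 899 MJ/h

liquid 10.6→76.7 °C: 56.185 kJ/kg
vaporisation at 76.7 °C: 195 kJ/kg
vapour 76.7→99.4 °C: 12.258 kJ/kg
Δh = 56.185 + 195 + 12.258 = 263.44 kJ/kg
Q = ṁ·Δh = 56.87 kg/min × 263.44 kJ/kg = 14982 kJ/min
|Q| = 249.7 kW = 898.92 MJ/h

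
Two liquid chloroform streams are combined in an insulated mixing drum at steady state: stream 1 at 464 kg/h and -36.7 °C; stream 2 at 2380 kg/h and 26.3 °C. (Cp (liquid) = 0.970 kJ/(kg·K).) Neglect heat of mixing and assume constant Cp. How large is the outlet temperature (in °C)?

Adiabatic, steady state ⇒ Σ ṁᵢCp,ᵢ(T_out − Tᵢ) = 0
T_out = Σ ṁᵢCp,ᵢTᵢ / Σ ṁᵢCp,ᵢ
      = 44198 / 2758.7 = 16.022 °C

T_out = 16.0 °C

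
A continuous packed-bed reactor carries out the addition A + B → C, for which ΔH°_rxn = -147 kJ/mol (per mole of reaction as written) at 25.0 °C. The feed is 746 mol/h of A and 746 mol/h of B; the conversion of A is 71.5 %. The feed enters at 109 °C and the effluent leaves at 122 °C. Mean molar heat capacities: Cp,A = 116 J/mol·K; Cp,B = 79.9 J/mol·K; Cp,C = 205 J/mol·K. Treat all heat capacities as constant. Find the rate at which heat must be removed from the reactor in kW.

Q_out = 21.1 kW

Extent of reaction ξ = 0.715 × 746 = 533.39 mol/h
Reaction term: ξ·ΔH°_rxn = 533.39 × -147 = -78408 kJ/h
Sensible, feed 109→25 °C: -12276 kJ/h
Outlet flows (mol/h): A 212.61, B 212.61, C 533.39
Sensible, products 25→122 °C: 14647 kJ/h
Q = ΔH = -76038 kJ/h = -21.122 kW
Heat removed = 21.122 kW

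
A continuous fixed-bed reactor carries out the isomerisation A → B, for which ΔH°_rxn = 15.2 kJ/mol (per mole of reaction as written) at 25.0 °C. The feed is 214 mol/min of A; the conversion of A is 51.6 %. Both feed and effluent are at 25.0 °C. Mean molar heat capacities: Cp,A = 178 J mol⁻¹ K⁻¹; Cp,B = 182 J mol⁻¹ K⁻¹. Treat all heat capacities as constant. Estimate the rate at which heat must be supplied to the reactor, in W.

Extent of reaction ξ = 0.516 × 214 = 110.42 mol/min
Reaction term: ξ·ΔH°_rxn = 110.42 × 15.2 = 1678.4 kJ/min
Q = ΔH = 1678.4 kJ/min = 27.974 kW
Heat supplied = 27974 W

Q_in = 28000 W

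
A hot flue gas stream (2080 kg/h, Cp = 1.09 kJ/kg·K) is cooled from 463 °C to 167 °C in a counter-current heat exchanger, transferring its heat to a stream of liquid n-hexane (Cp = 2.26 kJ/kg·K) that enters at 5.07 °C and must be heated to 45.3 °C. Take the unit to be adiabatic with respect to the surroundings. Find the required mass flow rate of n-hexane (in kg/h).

Heat released by hot stream: Q = 2080 × 1.09 × (463 − 167) = 671090 kJ/h
Energy balance on cold side (adiabatic exchanger): Q = ṁ_c·Cp_c·(T_c,out − T_c,in)
ṁ_c = 671090 / [2.26 × (45.3 − 5.07)] = 7381.1 kg/h

ṁ_c = 7380 kg/h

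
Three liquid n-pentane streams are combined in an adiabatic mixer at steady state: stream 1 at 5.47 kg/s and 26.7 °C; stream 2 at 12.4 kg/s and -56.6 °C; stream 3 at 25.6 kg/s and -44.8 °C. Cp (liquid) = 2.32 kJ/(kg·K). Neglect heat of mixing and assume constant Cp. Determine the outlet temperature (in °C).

Energy balance with Q = 0: Σ ṁᵢCp,ᵢ(T_out − Tᵢ) = 0
Σ ṁᵢCp,ᵢTᵢ = 5.47×2.32×26.7 + 12.4×2.32×-56.6 + 25.6×2.32×-44.8 = -3950.2
Σ ṁᵢCp,ᵢ = 5.47×2.32 + 12.4×2.32 + 25.6×2.32 = 100.85
T_out = -3950.2 / 100.85 = -39.169 °C

T_out = -39.2 °C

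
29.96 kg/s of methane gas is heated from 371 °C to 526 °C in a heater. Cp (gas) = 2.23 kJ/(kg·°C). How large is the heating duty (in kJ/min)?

Q = 621000 kJ/min

Q = ṁ·Cp·ΔT = 29.96 × 2.23 × (526 − 371) = 10356 kJ/s
Heating duty = 621340 kJ/min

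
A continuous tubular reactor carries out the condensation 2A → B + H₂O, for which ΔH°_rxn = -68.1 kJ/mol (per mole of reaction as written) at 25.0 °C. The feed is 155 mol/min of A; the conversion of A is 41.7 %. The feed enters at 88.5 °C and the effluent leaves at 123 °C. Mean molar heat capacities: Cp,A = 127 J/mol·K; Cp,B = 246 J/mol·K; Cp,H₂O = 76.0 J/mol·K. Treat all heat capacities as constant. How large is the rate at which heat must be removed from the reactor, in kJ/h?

Q_out = 78400 kJ/h

Extent of reaction ξ = 0.417 × 155 / 2 = 32.317 mol/min
Reaction term: ξ·ΔH°_rxn = 32.317 × -68.1 = -2200.8 kJ/min
Sensible, feed 88.5→25 °C: -1250 kJ/min
Outlet flows (mol/min): A 90.365, B 32.317, H₂O 32.317
Sensible, products 25→123 °C: 2144.5 kJ/min
Q = ΔH = -1306.3 kJ/min = -21.772 kW
Heat removed = 78380 kJ/h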